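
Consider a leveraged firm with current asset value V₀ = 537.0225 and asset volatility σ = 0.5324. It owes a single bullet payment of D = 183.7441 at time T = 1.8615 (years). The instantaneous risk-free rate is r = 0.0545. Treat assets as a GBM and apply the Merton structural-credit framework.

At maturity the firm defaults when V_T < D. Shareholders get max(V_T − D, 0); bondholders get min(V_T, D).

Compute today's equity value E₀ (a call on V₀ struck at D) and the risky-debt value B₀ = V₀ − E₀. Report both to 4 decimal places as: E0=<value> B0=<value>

E0=375.6267 B0=161.3958

With assets at 537.0225 and a single debt payment of 183.7441 at 1.8615 years:
d₁ = [ln(V₀/D) + (r + σ²/2)T] / (σ√T)
   = [ln(537.0225/183.7441) + (0.0545 + 0.5·0.5324²)·1.8615] / (0.5324·√1.8615)
   = [1.072496 + 0.365273] / 0.726390 = 1.979336
d₂ = d₁ − σ√T = 1.979336 − 0.726390 = 1.252946
N(d₁) = 0.976111,  N(d₂) = 0.894887,  e^(−rT) = 0.903525
E₀ = V₀·N(d₁) − D·e^(−rT)·N(d₂)
   = 537.0225·0.976111 − 183.7441·0.903525·0.894887 = 375.626686
B₀ = V₀ − E₀ = 537.0225 − 375.626686 = 161.395814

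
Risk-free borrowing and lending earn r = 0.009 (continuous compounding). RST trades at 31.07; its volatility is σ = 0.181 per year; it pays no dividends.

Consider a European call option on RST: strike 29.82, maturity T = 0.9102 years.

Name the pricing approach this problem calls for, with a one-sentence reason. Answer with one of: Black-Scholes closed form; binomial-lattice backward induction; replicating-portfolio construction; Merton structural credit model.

Key observation: a European-exercise option on RST struck at 29.82 — a GBM underlying with constant parameters — admits an analytic price: the data contain no early exercise, no discrete tree, no debt structure.

framework: Black-Scholes closed form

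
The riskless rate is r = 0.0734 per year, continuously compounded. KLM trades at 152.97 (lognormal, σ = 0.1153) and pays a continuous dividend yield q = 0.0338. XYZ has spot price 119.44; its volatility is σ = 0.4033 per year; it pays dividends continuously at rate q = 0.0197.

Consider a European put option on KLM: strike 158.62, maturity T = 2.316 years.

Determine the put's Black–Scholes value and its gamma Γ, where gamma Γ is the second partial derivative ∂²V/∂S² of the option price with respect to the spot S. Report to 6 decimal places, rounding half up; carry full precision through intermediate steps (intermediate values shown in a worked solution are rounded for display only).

σ√T = 0.1153·√2.316 = 0.175468
d₁ = (ln(S/K) + (r−q+σ²/2)T) / (σ√T) = (ln(152.97/158.62) + (0.0734−0.0338+0.1153²/2)·2.316) / 0.175468 = (-0.036270 + 0.107108) / 0.175468 = 0.403712
d₂ = d₁ − σ√T = 0.403712 − 0.175468 = 0.228243
e^{−rT} = 0.843670
e^{−qT} = 0.924705
N(−d₁) = 0.343212,  N(−d₂) = 0.409729
Put price V = K·e^{−rT}·N(−d₂) − S·e^{−qT}·N(−d₁) = 54.831046 − 48.548109 = 6.282936
φ(d₁) = (1/√(2π))·e^{−d₁²/2} = 0.367721
Γ = e^{−qT}·φ(d₁) / (S·σ·√T) = 0.012668

price = 6.282936
Γ = 0.012668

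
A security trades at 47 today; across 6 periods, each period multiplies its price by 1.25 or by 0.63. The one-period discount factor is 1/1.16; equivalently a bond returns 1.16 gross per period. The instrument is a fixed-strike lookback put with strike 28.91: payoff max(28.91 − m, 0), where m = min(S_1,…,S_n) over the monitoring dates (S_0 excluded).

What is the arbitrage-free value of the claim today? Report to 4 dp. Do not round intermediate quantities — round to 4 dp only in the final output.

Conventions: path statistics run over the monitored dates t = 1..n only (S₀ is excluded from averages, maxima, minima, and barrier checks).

Risk-neutral up-probability p* = (R−d)/(u−d) = (1.16−0.63)/(1.25−0.63) = 0.8548; the claim prices as the p*-weighted sum of path payoffs discounted by R^6.
Enumerate all 2^6 = 64 price paths (U = up ×1.25, D = down ×0.63); each path with k up-moves has probability p*^k·(1−p*)^(6−k).
DDDDDD: m=2.9386, payoff=25.9714, prob=0.000009
UDDDDD: m=5.8306, payoff=23.0794, prob=0.000055
DUDDDD: m=5.8306, payoff=23.0794, prob=0.000055
UUDDDD: m=11.5686, payoff=17.3414, prob=0.000324
DDUDDD: m=5.8306, payoff=23.0794, prob=0.000055
UDUDDD: m=11.5686, payoff=17.3414, prob=0.000324
DUUDDD: m=11.5686, payoff=17.3414, prob=0.000324
UUUDDD: m=22.9535, payoff=5.9565, prob=0.001911
DDDUDD: m=5.8306, payoff=23.0794, prob=0.000055
UDDUDD: m=11.5686, payoff=17.3414, prob=0.000324
DUDUDD: m=11.5686, payoff=17.3414, prob=0.000324
UUDUDD: m=22.9535, payoff=5.9565, prob=0.001911
DDUUDD: m=11.5686, payoff=17.3414, prob=0.000324
UDUUDD: m=22.9535, payoff=5.9565, prob=0.001911
DUUUDD: m=22.9535, payoff=5.9565, prob=0.001911
UUUUDD: m=45.5427, payoff=0.0000, prob=0.011252
DDDDUD: m=5.8306, payoff=23.0794, prob=0.000055
UDDDUD: m=11.5686, payoff=17.3414, prob=0.000324
DUDDUD: m=11.5686, payoff=17.3414, prob=0.000324
UUDDUD: m=22.9535, payoff=5.9565, prob=0.001911
DDUDUD: m=11.5686, payoff=17.3414, prob=0.000324
UDUDUD: m=22.9535, payoff=5.9565, prob=0.001911
DUUDUD: m=22.9535, payoff=5.9565, prob=0.001911
UUUDUD: m=45.5427, payoff=0.0000, prob=0.011252
DDDUUD: m=11.5686, payoff=17.3414, prob=0.000324
UDDUUD: m=22.9535, payoff=5.9565, prob=0.001911
DUDUUD: m=22.9535, payoff=5.9565, prob=0.001911
UUDUUD: m=45.5427, payoff=0.0000, prob=0.011252
DDUUUD: m=18.6543, payoff=10.2557, prob=0.001911
UDUUUD: m=37.0125, payoff=0.0000, prob=0.011252
DUUUUD: m=29.6100, payoff=0.0000, prob=0.011252
UUUUUD: m=58.7500, payoff=0.0000, prob=0.066263
DDDDDU: m=4.6645, payoff=24.2455, prob=0.000055
UDDDDU: m=9.2549, payoff=19.6551, prob=0.000324
DUDDDU: m=9.2549, payoff=19.6551, prob=0.000324
UUDDDU: m=18.3628, payoff=10.5472, prob=0.001911
DDUDDU: m=9.2549, payoff=19.6551, prob=0.000324
UDUDDU: m=18.3628, payoff=10.5472, prob=0.001911
DUUDDU: m=18.3628, payoff=10.5472, prob=0.001911
UUUDDU: m=36.4342, payoff=0.0000, prob=0.011252
DDDUDU: m=9.2549, payoff=19.6551, prob=0.000324
UDDUDU: m=18.3628, payoff=10.5472, prob=0.001911
DUDUDU: m=18.3628, payoff=10.5472, prob=0.001911
UUDUDU: m=36.4342, payoff=0.0000, prob=0.011252
DDUUDU: m=18.3628, payoff=10.5472, prob=0.001911
UDUUDU: m=36.4342, payoff=0.0000, prob=0.011252
DUUUDU: m=29.6100, payoff=0.0000, prob=0.011252
UUUUDU: m=58.7500, payoff=0.0000, prob=0.066263
DDDDUU: m=7.4039, payoff=21.5061, prob=0.000324
UDDDUU: m=14.6903, payoff=14.2197, prob=0.001911
DUDDUU: m=14.6903, payoff=14.2197, prob=0.001911
UUDDUU: m=29.1473, payoff=0.0000, prob=0.011252
DDUDUU: m=14.6903, payoff=14.2197, prob=0.001911
UDUDUU: m=29.1473, payoff=0.0000, prob=0.011252
DUUDUU: m=29.1473, payoff=0.0000, prob=0.011252
UUUDUU: m=57.8320, payoff=0.0000, prob=0.066263
DDDUUU: m=11.7522, payoff=17.1578, prob=0.001911
UDDUUU: m=23.3179, payoff=5.5921, prob=0.011252
DUDUUU: m=23.3179, payoff=5.5921, prob=0.011252
UUDUUU: m=46.2656, payoff=0.0000, prob=0.066263
DDUUUU: m=18.6543, payoff=10.2557, prob=0.011252
UDUUUU: m=37.0125, payoff=0.0000, prob=0.066263
DUUUUU: m=29.6100, payoff=0.0000, prob=0.066263
UUUUUU: m=58.7500, payoff=0.0000, prob=0.390216
Price = Σ prob·payoff / R^6 = 0.695182 / 2.436396 = 0.2853

price = 0.2853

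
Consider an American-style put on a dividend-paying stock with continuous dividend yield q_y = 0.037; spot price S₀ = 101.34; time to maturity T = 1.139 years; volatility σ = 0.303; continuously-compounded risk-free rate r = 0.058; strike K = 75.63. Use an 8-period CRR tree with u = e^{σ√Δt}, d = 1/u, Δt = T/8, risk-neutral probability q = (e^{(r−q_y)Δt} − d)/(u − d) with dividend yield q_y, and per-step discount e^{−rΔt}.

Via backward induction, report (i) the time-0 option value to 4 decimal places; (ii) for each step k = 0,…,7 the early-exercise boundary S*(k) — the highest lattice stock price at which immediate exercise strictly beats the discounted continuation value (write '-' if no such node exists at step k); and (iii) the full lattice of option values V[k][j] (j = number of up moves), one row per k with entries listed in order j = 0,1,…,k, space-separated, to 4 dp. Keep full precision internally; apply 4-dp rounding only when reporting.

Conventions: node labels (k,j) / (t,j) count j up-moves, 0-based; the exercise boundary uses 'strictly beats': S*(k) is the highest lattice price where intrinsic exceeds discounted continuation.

Δt=0.14238  u=1.12112  d=0.89196  q=0.48452  discount=0.99178
step 8 (expiry): payoffs max(K−S,0) = 35.0270 24.5955 11.4840 0.0000 0.0000 0.0000 0.0000 0.0000 0.0000
step 7: (k=7,j=0): S=45.5209, K−S=30.1091, hold=29.7263 ⇒ V=30.1091 exercise | (k=7,j=1): S=57.2159, K−S=18.4141, hold=18.0927 ⇒ V=18.4141 exercise | (k=7,j=2): S=71.9155, K−S=3.7145, hold=5.8711 ⇒ V=5.8711 continue | (k=7,j=3): S=90.3916, K−S=0.0000, hold=0.0000 ⇒ V=0.0000 continue | (k=7,j=4): S=113.6145, K−S=0.0000, hold=0.0000 ⇒ V=0.0000 continue | (k=7,j=5): S=142.8037, K−S=0.0000, hold=0.0000 ⇒ V=0.0000 continue | (k=7,j=6): S=179.4919, K−S=0.0000, hold=0.0000 ⇒ V=0.0000 continue | (k=7,j=7): S=225.6060, K−S=0.0000, hold=0.0000 ⇒ V=0.0000 continue  boundary S*=57.2159
step 6: (k=6,j=0): S=51.0345, K−S=24.5955, hold=24.2417 ⇒ V=24.5955 exercise | (k=6,j=1): S=64.1460, K−S=11.4840, hold=12.2354 ⇒ V=12.2354 continue | (k=6,j=2): S=80.6260, K−S=0.0000, hold=3.0016 ⇒ V=3.0016 continue | (k=6,j=3): S=101.3400, K−S=0.0000, hold=0.0000 ⇒ V=0.0000 continue | (k=6,j=4): S=127.3757, K−S=0.0000, hold=0.0000 ⇒ V=0.0000 continue | (k=6,j=5): S=160.1003, K−S=0.0000, hold=0.0000 ⇒ V=0.0000 continue | (k=6,j=6): S=201.2323, K−S=0.0000, hold=0.0000 ⇒ V=0.0000 continue  boundary S*=51.0345
step 5: (k=5,j=0): S=57.2159, K−S=18.4141, hold=18.4538 ⇒ V=18.4538 continue | (k=5,j=1): S=71.9155, K−S=3.7145, hold=7.6976 ⇒ V=7.6976 continue | (k=5,j=2): S=90.3916, K−S=0.0000, hold=1.5345 ⇒ V=1.5345 continue | (k=5,j=3): S=113.6145, K−S=0.0000, hold=0.0000 ⇒ V=0.0000 continue | (k=5,j=4): S=142.8037, K−S=0.0000, hold=0.0000 ⇒ V=0.0000 continue | (k=5,j=5): S=179.4919, K−S=0.0000, hold=0.0000 ⇒ V=0.0000 continue  boundary S*=-
step 4: (k=4,j=0): S=64.1460, K−S=11.4840, hold=13.1334 ⇒ V=13.1334 continue | (k=4,j=1): S=80.6260, K−S=0.0000, hold=4.6728 ⇒ V=4.6728 continue | (k=4,j=2): S=101.3400, K−S=0.0000, hold=0.7845 ⇒ V=0.7845 continue | (k=4,j=3): S=127.3757, K−S=0.0000, hold=0.0000 ⇒ V=0.0000 continue | (k=4,j=4): S=160.1003, K−S=0.0000, hold=0.0000 ⇒ V=0.0000 continue  boundary S*=-
step 3: (k=3,j=0): S=71.9155, K−S=3.7145, hold=8.9598 ⇒ V=8.9598 continue | (k=3,j=1): S=90.3916, K−S=0.0000, hold=2.7659 ⇒ V=2.7659 continue | (k=3,j=2): S=113.6145, K−S=0.0000, hold=0.4011 ⇒ V=0.4011 continue | (k=3,j=3): S=142.8037, K−S=0.0000, hold=0.0000 ⇒ V=0.0000 continue  boundary S*=-
step 2: (k=2,j=0): S=80.6260, K−S=0.0000, hold=5.9098 ⇒ V=5.9098 continue | (k=2,j=1): S=101.3400, K−S=0.0000, hold=1.6068 ⇒ V=1.6068 continue | (k=2,j=2): S=127.3757, K−S=0.0000, hold=0.2051 ⇒ V=0.2051 continue  boundary S*=-
step 1: (k=1,j=0): S=90.3916, K−S=0.0000, hold=3.7935 ⇒ V=3.7935 continue | (k=1,j=1): S=113.6145, K−S=0.0000, hold=0.9200 ⇒ V=0.9200 continue  boundary S*=-
step 0: (k=0,j=0): S=101.3400, K−S=0.0000, hold=2.3815 ⇒ V=2.3815 continue  boundary S*=-

price = 2.3815
boundary = - - - - - - 51.0345 57.2159
tree:
2.3815
3.7935 0.9200
5.9098 1.6068 0.2051
8.9598 2.7659 0.4011 0.0000
13.1334 4.6728 0.7845 0.0000 0.0000
18.4538 7.6976 1.5345 0.0000 0.0000 0.0000
24.5955 12.2354 3.0016 0.0000 0.0000 0.0000 0.0000
30.1091 18.4141 5.8711 0.0000 0.0000 0.0000 0.0000 0.0000
35.0270 24.5955 11.4840 0.0000 0.0000 0.0000 0.0000 0.0000 0.0000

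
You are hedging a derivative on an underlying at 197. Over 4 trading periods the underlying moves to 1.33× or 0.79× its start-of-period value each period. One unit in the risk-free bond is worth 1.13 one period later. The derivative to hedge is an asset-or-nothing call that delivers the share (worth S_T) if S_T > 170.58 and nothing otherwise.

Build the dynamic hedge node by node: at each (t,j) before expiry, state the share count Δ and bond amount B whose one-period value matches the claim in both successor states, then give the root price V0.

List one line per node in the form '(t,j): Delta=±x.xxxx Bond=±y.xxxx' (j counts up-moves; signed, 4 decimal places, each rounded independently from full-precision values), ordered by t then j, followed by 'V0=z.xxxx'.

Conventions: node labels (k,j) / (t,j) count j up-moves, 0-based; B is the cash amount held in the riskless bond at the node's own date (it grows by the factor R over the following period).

Risk-neutral probability p* = (R−d)/(u−d) = (1.13−0.79)/(1.33−0.79) = 0.6296.
Terminal payoffs: V(4,0)=0.0000, V(4,1)=0.0000, V(4,2)=217.4822, V(4,3)=366.1409, V(4,4)=616.4144
(3,0): S=97.1287. Δ = (V_up−V_dn)/(S_up−S_dn) = (0.0000−0.0000)/(129.1811−76.7317) = 0.0000. V = [p*·0.0000 + (1−p*)·0.0000]/1.13 = 0.0000. B = V − Δ·S = 0.0000.
(3,1): S=163.5204. Δ = (V_up−V_dn)/(S_up−S_dn) = (217.4822−0.0000)/(217.4822−129.1811) = 2.4630. V = [p*·217.4822 + (1−p*)·0.0000]/1.13 = 121.1798. B = V − Δ·S = -281.5649.
(3,2): S=275.2939. Δ = (V_up−V_dn)/(S_up−S_dn) = (366.1409−217.4822)/(366.1409−217.4822) = 1.0000. V = [p*·366.1409 + (1−p*)·217.4822]/1.13 = 275.2939. B = V − Δ·S = 0.0000.
(3,3): S=463.4695. Δ = (V_up−V_dn)/(S_up−S_dn) = (616.4144−366.1409)/(616.4144−366.1409) = 1.0000. V = [p*·616.4144 + (1−p*)·366.1409]/1.13 = 463.4695. B = V − Δ·S = 0.0000.
(2,0): S=122.9477. Δ = (V_up−V_dn)/(S_up−S_dn) = (121.1798−0.0000)/(163.5204−97.1287) = 1.8252. V = [p*·121.1798 + (1−p*)·0.0000]/1.13 = 67.5207. B = V − Δ·S = -156.8864.
(2,1): S=206.9879. Δ = (V_up−V_dn)/(S_up−S_dn) = (275.2939−121.1798)/(275.2939−163.5204) = 1.3788. V = [p*·275.2939 + (1−p*)·121.1798]/1.13 = 193.1103. B = V − Δ·S = -92.2861.
(2,2): S=348.4733. Δ = (V_up−V_dn)/(S_up−S_dn) = (463.4695−275.2939)/(463.4695−275.2939) = 1.0000. V = [p*·463.4695 + (1−p*)·275.2939]/1.13 = 348.4733. B = V − Δ·S = 0.0000.
(1,0): S=155.6300. Δ = (V_up−V_dn)/(S_up−S_dn) = (193.1103−67.5207)/(206.9879−122.9477) = 1.4944. V = [p*·193.1103 + (1−p*)·67.5207]/1.13 = 129.7307. B = V − Δ·S = -102.8426.
(1,1): S=262.0100. Δ = (V_up−V_dn)/(S_up−S_dn) = (348.4733−193.1103)/(348.4733−206.9879) = 1.0981. V = [p*·348.4733 + (1−p*)·193.1103]/1.13 = 257.4615. B = V − Δ·S = -30.2478.
(0,0): S=197.0000. Δ = (V_up−V_dn)/(S_up−S_dn) = (257.4615−129.7307)/(262.0100−155.6300) = 1.2007. V = [p*·257.4615 + (1−p*)·129.7307]/1.13 = 185.9768. B = V − Δ·S = -50.5618.
As a check, the time-0 holding Δ(0,0)·S0 + B(0,0) comes to 185.9768 — exactly V0.

(0,0): Delta=1.2007 Bond=-50.5618
(1,0): Delta=1.4944 Bond=-102.8426
(1,1): Delta=1.0981 Bond=-30.2478
(2,0): Delta=1.8252 Bond=-156.8864
(2,1): Delta=1.3788 Bond=-92.2861
(2,2): Delta=1.0000 Bond=0.0000
(3,0): Delta=0.0000 Bond=0.0000
(3,1): Delta=2.4630 Bond=-281.5649
(3,2): Delta=1.0000 Bond=0.0000
(3,3): Delta=1.0000 Bond=0.0000
V0=185.9768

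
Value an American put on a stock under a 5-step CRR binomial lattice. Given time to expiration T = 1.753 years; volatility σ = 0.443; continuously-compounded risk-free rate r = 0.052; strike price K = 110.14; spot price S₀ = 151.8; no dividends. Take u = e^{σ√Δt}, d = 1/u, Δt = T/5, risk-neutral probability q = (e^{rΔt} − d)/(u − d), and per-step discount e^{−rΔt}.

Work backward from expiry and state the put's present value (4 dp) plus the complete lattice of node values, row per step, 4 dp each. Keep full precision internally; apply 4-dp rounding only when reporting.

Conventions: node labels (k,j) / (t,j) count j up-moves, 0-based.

params: Δt=0.35060 u=1.29993 d=0.76927 q=0.46947 e^(-rΔt)=0.98193
t_5 payoffs: 69.2441 41.0339 0.0000 0.0000 0.0000 0.0000
k=4: node(4,0) S=53.1616 payoff=56.9784 vs cont=54.9886 → 56.9784 [stop]  node(4,1) S=89.8328 payoff=20.3072 vs cont=21.3765 → 21.3765 [wait]  node(4,2) S=151.8000 payoff=0.0000 vs cont=0.0000 → 0.0000 [wait]  node(4,3) S=256.5126 payoff=0.0000 vs cont=0.0000 → 0.0000 [wait]  node(4,4) S=433.4565 payoff=0.0000 vs cont=0.0000 → 0.0000 [wait]
k=3: node(3,0) S=69.1061 payoff=41.0339 vs cont=39.5370 → 41.0339 [stop]  node(3,1) S=116.7759 payoff=0.0000 vs cont=11.1360 → 11.1360 [wait]  node(3,2) S=197.3287 payoff=0.0000 vs cont=0.0000 → 0.0000 [wait]  node(3,3) S=333.4472 payoff=0.0000 vs cont=0.0000 → 0.0000 [wait]
k=2: node(2,0) S=89.8328 payoff=20.3072 vs cont=26.5100 → 26.5100 [wait]  node(2,1) S=151.8000 payoff=0.0000 vs cont=5.8013 → 5.8013 [wait]  node(2,2) S=256.5126 payoff=0.0000 vs cont=0.0000 → 0.0000 [wait]
k=1: node(1,0) S=116.7759 payoff=0.0000 vs cont=16.4847 → 16.4847 [wait]  node(1,1) S=197.3287 payoff=0.0000 vs cont=3.0222 → 3.0222 [wait]
k=0: node(0,0) S=151.8000 payoff=0.0000 vs cont=9.9808 → 9.9808 [wait]

price = 9.9808
tree:
9.9808
16.4847 3.0222
26.5100 5.8013 0.0000
41.0339 11.1360 0.0000 0.0000
56.9784 21.3765 0.0000 0.0000 0.0000
69.2441 41.0339 0.0000 0.0000 0.0000 0.0000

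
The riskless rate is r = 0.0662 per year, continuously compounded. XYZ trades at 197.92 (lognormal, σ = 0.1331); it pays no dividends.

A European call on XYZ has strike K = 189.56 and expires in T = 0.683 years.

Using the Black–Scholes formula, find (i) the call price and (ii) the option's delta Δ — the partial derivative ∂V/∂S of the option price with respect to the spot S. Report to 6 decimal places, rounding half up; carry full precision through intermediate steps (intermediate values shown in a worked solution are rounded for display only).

σ√T = 0.1331·√0.683 = 0.109999
d₁ = (ln(S/K) + (r+σ²/2)T) / (σ√T) = (ln(197.92/189.56) + (0.0662+0.1331²/2)·0.683) / 0.109999 = (0.043157 + 0.051264) / 0.109999 = 0.858388
d₂ = d₁ − σ√T = 0.858388 − 0.109999 = 0.748389
e^{−rT} = 0.955792
N(d₁) = 0.804661,  N(d₂) = 0.772887
Call price V = S·N(d₁) − K·e^{−rT}·N(d₂) = 159.258501 − 140.031730 = 19.226771
Δ = N(d₁) = 0.804661

price = 19.226771
Δ = 0.804661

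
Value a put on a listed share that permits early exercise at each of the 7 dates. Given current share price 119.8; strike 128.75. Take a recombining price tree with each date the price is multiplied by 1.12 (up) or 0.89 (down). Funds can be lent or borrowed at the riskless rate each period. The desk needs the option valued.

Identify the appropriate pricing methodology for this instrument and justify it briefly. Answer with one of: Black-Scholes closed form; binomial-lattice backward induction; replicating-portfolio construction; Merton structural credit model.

framework: binomial-lattice backward induction

Key observation: early exercise of the strike-128.75 put must be checked at each of the 7 dates (spot 119.8), which forces a node-by-node comparison of intrinsic and continuation value backward from expiry.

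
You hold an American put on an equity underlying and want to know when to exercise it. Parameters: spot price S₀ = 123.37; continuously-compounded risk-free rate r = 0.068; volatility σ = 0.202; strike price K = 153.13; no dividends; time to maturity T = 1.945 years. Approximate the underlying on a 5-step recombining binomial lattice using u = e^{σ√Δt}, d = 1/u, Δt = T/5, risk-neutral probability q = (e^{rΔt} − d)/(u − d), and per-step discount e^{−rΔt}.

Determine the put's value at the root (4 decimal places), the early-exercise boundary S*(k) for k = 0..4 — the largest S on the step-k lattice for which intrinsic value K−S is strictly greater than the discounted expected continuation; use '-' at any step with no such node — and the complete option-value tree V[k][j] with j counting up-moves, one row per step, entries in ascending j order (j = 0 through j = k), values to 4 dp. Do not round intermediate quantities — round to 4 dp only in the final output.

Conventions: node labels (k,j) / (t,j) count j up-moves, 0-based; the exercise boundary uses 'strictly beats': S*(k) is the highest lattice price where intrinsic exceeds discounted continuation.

price = 29.7600
boundary = 123.3700 108.7662 123.3700 108.7662 123.3700
tree:
29.7600
44.3638 16.6046
57.2388 29.7600 7.6415
68.5898 44.3638 15.3873 2.2644
78.5972 57.2388 29.7600 5.4662 0.0000
87.4199 68.5898 44.3638 13.1954 0.0000 0.0000

params: Δt=0.38900 u=1.13427 d=0.88163 q=0.57464 e^(-rΔt)=0.97389
t_5 payoffs: 87.4199 68.5898 44.3638 13.1954 0.0000 0.0000
t_4: node(4,0) S=74.5328 payoff=78.5972 vs cont=74.5997 → 78.5972 [stop]  node(4,1) S=95.8912 payoff=57.2388 vs cont=53.2414 → 57.2388 [stop]  node(4,2) S=123.3700 payoff=29.7600 vs cont=25.7625 → 29.7600 [stop]  node(4,3) S=158.7233 payoff=0.0000 vs cont=5.4662 → 5.4662 [wait]  node(4,4) S=204.2075 payoff=0.0000 vs cont=0.0000 → 0.0000 [wait]  ⇒ S*(4)=123.3700
t_3: node(3,0) S=84.5402 payoff=68.5898 vs cont=64.5924 → 68.5898 [stop]  node(3,1) S=108.7662 payoff=44.3638 vs cont=40.3663 → 44.3638 [stop]  node(3,2) S=139.9346 payoff=13.1954 vs cont=15.3873 → 15.3873 [wait]  node(3,3) S=180.0347 payoff=0.0000 vs cont=2.2644 → 2.2644 [wait]  ⇒ S*(3)=108.7662
t_2: node(2,0) S=95.8912 payoff=57.2388 vs cont=53.2414 → 57.2388 [stop]  node(2,1) S=123.3700 payoff=29.7600 vs cont=26.9892 → 29.7600 [stop]  node(2,2) S=158.7233 payoff=0.0000 vs cont=7.6415 → 7.6415 [wait]  ⇒ S*(2)=123.3700
t_1: node(1,0) S=108.7662 payoff=44.3638 vs cont=40.3663 → 44.3638 [stop]  node(1,1) S=139.9346 payoff=13.1954 vs cont=16.6046 → 16.6046 [wait]  ⇒ S*(1)=108.7662
t_0: node(0,0) S=123.3700 payoff=29.7600 vs cont=27.6705 → 29.7600 [stop]  ⇒ S*(0)=123.3700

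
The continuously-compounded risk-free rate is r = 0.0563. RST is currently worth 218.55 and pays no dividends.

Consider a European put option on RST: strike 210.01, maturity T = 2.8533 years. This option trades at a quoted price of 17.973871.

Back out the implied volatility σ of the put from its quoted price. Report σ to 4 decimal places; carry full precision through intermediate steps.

sigma = 0.2585

At σ = 0.2585 the Black–Scholes value reproduces the quote:
σ√T = 0.2585·√2.8533 = 0.436651
d₁ = (ln(S/K) + (r+σ²/2)T) / (σ√T) = (ln(218.55/210.01) + (0.0563+0.2585²/2)·2.8533) / 0.436651 = (0.039860 + 0.255973) / 0.436651 = 0.677503
d₂ = d₁ − σ√T = 0.677503 − 0.436651 = 0.240853
e^{−rT} = 0.851598
N(−d₁) = 0.249043,  N(−d₂) = 0.404835
V = K·e^{−rT}·N(−d₂) − S·N(−d₁) = 72.402283 − 54.428411 = 17.973871 (equal to the quote); since ∂V/∂σ > 0 for all σ, the implied volatility is unique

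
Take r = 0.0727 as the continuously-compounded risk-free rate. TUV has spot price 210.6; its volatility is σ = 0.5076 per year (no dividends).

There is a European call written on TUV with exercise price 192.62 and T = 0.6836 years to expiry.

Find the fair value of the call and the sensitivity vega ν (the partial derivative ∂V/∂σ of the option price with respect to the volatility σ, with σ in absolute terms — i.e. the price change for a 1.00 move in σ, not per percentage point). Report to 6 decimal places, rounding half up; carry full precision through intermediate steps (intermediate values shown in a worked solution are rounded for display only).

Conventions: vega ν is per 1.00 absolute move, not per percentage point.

price = 48.140817
ν = 60.012058

σ√T = 0.5076·√0.6836 = 0.419684
d₁ = (ln(S/K) + (r+σ²/2)T) / (σ√T) = (ln(210.6/192.62) + (0.0727+0.5076²/2)·0.6836) / 0.419684 = (0.089241 + 0.137765) / 0.419684 = 0.540898
d₂ = d₁ − σ√T = 0.540898 − 0.419684 = 0.121214
e^{−rT} = 0.951517
N(d₁) = 0.705711,  N(d₂) = 0.548239
Call price V = S·N(d₁) − K·e^{−rT}·N(d₂) = 148.622757 − 100.481940 = 48.140817
φ(d₁) = (1/√(2π))·e^{−d₁²/2} = 0.344651
ν = S·φ(d₁)·√T = 60.012058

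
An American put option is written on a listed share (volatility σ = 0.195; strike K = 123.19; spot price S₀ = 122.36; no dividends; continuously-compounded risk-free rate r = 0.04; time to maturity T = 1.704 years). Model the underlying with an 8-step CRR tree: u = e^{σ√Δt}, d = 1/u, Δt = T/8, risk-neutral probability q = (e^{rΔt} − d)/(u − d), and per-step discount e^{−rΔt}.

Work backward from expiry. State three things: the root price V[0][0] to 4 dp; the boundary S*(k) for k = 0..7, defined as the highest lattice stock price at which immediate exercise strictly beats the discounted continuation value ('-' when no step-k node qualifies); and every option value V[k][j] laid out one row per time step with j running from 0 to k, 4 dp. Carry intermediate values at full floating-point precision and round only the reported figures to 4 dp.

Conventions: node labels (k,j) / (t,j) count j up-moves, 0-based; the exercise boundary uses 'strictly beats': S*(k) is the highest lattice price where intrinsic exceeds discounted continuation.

price = 9.5684
boundary = - - - 93.4082 102.2044 93.4082 102.2044 111.8290
tree:
9.5684
14.4830 5.2776
21.1843 8.6557 2.3072
29.7818 13.7505 4.1869 0.6441
37.8210 20.9856 7.4284 1.3223 0.0408
45.1684 29.7818 12.7750 2.7118 0.0867 0.0000
51.8833 37.8210 20.9856 5.5543 0.1841 0.0000 0.0000
58.0204 45.1684 29.7818 11.3610 0.3909 0.0000 0.0000 0.0000
63.6292 51.8833 37.8210 20.9856 0.8300 0.0000 0.0000 0.0000 0.0000

params: Δt=0.21300 u=1.09417 d=0.91393 q=0.52499 e^(-rΔt)=0.99152
t_8 payoffs: 63.6292 51.8833 37.8210 20.9856 0.8300 0.0000 0.0000 0.0000 0.0000
t_7: node(7,0) S=65.1696 payoff=58.0204 vs cont=56.9752 → 58.0204 [stop]  node(7,1) S=78.0216 payoff=45.1684 vs cont=44.1232 → 45.1684 [stop]  node(7,2) S=93.4082 payoff=29.7818 vs cont=28.7367 → 29.7818 [stop]  node(7,3) S=111.8290 payoff=11.3610 vs cont=10.3158 → 11.3610 [stop]  node(7,4) S=133.8827 payoff=0.0000 vs cont=0.3909 → 0.3909 [wait]  node(7,5) S=160.2854 payoff=0.0000 vs cont=0.0000 → 0.0000 [wait]  node(7,6) S=191.8951 payoff=0.0000 vs cont=0.0000 → 0.0000 [wait]  node(7,7) S=229.7384 payoff=0.0000 vs cont=0.0000 → 0.0000 [wait]  ⇒ S*(7)=111.8290
t_6: node(6,0) S=71.3067 payoff=51.8833 vs cont=50.8382 → 51.8833 [stop]  node(6,1) S=85.3690 payoff=37.8210 vs cont=36.7759 → 37.8210 [stop]  node(6,2) S=102.2044 payoff=20.9856 vs cont=19.9405 → 20.9856 [stop]  node(6,3) S=122.3600 payoff=0.8300 vs cont=5.5543 → 5.5543 [wait]  node(6,4) S=146.4904 payoff=0.0000 vs cont=0.1841 → 0.1841 [wait]  node(6,5) S=175.3796 payoff=0.0000 vs cont=0.0000 → 0.0000 [wait]  node(6,6) S=209.9659 payoff=0.0000 vs cont=0.0000 → 0.0000 [wait]  ⇒ S*(6)=102.2044
t_5: node(5,0) S=78.0216 payoff=45.1684 vs cont=44.1232 → 45.1684 [stop]  node(5,1) S=93.4082 payoff=29.7818 vs cont=28.7367 → 29.7818 [stop]  node(5,2) S=111.8290 payoff=11.3610 vs cont=12.7750 → 12.7750 [wait]  node(5,3) S=133.8827 payoff=0.0000 vs cont=2.7118 → 2.7118 [wait]  node(5,4) S=160.2854 payoff=0.0000 vs cont=0.0867 → 0.0867 [wait]  node(5,5) S=191.8951 payoff=0.0000 vs cont=0.0000 → 0.0000 [wait]  ⇒ S*(5)=93.4082
t_4: node(4,0) S=85.3690 payoff=37.8210 vs cont=36.7759 → 37.8210 [stop]  node(4,1) S=102.2044 payoff=20.9856 vs cont=20.6765 → 20.9856 [stop]  node(4,2) S=122.3600 payoff=0.8300 vs cont=7.4284 → 7.4284 [wait]  node(4,3) S=146.4904 payoff=0.0000 vs cont=1.3223 → 1.3223 [wait]  node(4,4) S=175.3796 payoff=0.0000 vs cont=0.0408 → 0.0408 [wait]  ⇒ S*(4)=102.2044
t_3: node(3,0) S=93.4082 payoff=29.7818 vs cont=28.7367 → 29.7818 [stop]  node(3,1) S=111.8290 payoff=11.3610 vs cont=13.7505 → 13.7505 [wait]  node(3,2) S=133.8827 payoff=0.0000 vs cont=4.1869 → 4.1869 [wait]  node(3,3) S=160.2854 payoff=0.0000 vs cont=0.6441 → 0.6441 [wait]  ⇒ S*(3)=93.4082
t_2: node(2,0) S=102.2044 payoff=20.9856 vs cont=21.1843 → 21.1843 [wait]  node(2,1) S=122.3600 payoff=0.8300 vs cont=8.6557 → 8.6557 [wait]  node(2,2) S=146.4904 payoff=0.0000 vs cont=2.3072 → 2.3072 [wait]  ⇒ S*(2)=-
t_1: node(1,0) S=111.8290 payoff=11.3610 vs cont=14.4830 → 14.4830 [wait]  node(1,1) S=133.8827 payoff=0.0000 vs cont=5.2776 → 5.2776 [wait]  ⇒ S*(1)=-
t_0: node(0,0) S=122.3600 payoff=0.8300 vs cont=9.5684 → 9.5684 [wait]  ⇒ S*(0)=-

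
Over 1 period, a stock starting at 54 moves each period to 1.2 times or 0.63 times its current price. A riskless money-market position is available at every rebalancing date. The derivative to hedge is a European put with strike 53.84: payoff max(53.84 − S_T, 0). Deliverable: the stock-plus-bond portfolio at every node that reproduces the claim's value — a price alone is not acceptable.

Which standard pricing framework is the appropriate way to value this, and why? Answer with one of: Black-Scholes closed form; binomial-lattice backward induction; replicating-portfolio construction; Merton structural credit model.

framework: replicating-portfolio construction

Key observation: the deliverable is the dynamic trading strategy on the 1-step tree (spot 54, moves 1.2 and 0.63), so the valuation must go through the node-by-node replicating-portfolio solve.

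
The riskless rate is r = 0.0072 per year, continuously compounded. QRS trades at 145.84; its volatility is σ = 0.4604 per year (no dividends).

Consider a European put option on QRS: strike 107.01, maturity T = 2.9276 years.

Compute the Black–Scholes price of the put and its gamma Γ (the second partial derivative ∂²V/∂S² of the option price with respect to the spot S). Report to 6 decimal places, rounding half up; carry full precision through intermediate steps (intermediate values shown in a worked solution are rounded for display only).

σ√T = 0.4604·√2.9276 = 0.787755
d₁ = (ln(S/K) + (r+σ²/2)T) / (σ√T) = (ln(145.84/107.01) + (0.0072+0.4604²/2)·2.9276) / 0.787755 = (0.309588 + 0.331358) / 0.787755 = 0.813636
d₂ = d₁ − σ√T = 0.813636 − 0.787755 = 0.025881
e^{−rT} = 0.979142
N(−d₁) = 0.207927,  N(−d₂) = 0.489676
Put price V = K·e^{−rT}·N(−d₂) − S·N(−d₁) = 51.307289 − 30.324053 = 20.983235
φ(d₁) = (1/√(2π))·e^{−d₁²/2} = 0.286522
Γ = φ(d₁) / (S·σ·√T) = 0.002494

price = 20.983235
Γ = 0.002494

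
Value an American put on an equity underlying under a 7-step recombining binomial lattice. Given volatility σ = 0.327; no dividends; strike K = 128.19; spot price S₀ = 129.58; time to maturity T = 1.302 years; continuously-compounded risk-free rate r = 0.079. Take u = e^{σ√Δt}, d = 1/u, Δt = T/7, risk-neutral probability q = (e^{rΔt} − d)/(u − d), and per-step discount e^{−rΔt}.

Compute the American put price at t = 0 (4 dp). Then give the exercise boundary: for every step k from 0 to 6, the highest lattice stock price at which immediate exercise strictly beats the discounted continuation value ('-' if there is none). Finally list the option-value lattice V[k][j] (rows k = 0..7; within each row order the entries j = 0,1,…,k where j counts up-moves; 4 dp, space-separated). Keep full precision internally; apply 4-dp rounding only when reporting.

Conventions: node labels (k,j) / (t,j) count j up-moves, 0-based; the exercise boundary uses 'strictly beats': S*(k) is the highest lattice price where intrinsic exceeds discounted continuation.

price = 13.8152
boundary = - - - 84.8781 97.7334 84.8781 97.7334
tree:
13.8152
20.9539 7.5444
30.7235 12.4305 3.1975
43.3119 19.8476 5.8600 0.8026
54.4764 30.4566 10.5087 1.6867 0.0000
64.1723 43.3119 18.2885 3.5446 0.0000 0.0000
72.5928 54.4764 30.4566 7.4490 0.0000 0.0000 0.0000
79.9058 64.1723 43.3119 15.6543 0.0000 0.0000 0.0000 0.0000

params: Δt=0.18600 u=1.15146 d=0.86847 q=0.51711 e^(-rΔt)=0.98541
t_7 payoffs: 79.9058 64.1723 43.3119 15.6543 0.0000 0.0000 0.0000 0.0000
t_6: node(6,0) S=55.5972 payoff=72.5928 vs cont=70.7230 → 72.5928 [stop]  node(6,1) S=73.7136 payoff=54.4764 vs cont=52.6065 → 54.4764 [stop]  node(6,2) S=97.7334 payoff=30.4566 vs cont=28.5868 → 30.4566 [stop]  node(6,3) S=129.5800 payoff=0.0000 vs cont=7.4490 → 7.4490 [wait]  node(6,4) S=171.8039 payoff=0.0000 vs cont=0.0000 → 0.0000 [wait]  node(6,5) S=227.7865 payoff=0.0000 vs cont=0.0000 → 0.0000 [wait]  node(6,6) S=302.0112 payoff=0.0000 vs cont=0.0000 → 0.0000 [wait]  ⇒ S*(6)=97.7334
t_5: node(5,0) S=64.0177 payoff=64.1723 vs cont=62.3024 → 64.1723 [stop]  node(5,1) S=84.8781 payoff=43.3119 vs cont=41.4421 → 43.3119 [stop]  node(5,2) S=112.5357 payoff=15.6543 vs cont=18.2885 → 18.2885 [wait]  node(5,3) S=149.2057 payoff=0.0000 vs cont=3.5446 → 3.5446 [wait]  node(5,4) S=197.8247 payoff=0.0000 vs cont=0.0000 → 0.0000 [wait]  node(5,5) S=262.2863 payoff=0.0000 vs cont=0.0000 → 0.0000 [wait]  ⇒ S*(5)=84.8781
t_4: node(4,0) S=73.7136 payoff=54.4764 vs cont=52.6065 → 54.4764 [stop]  node(4,1) S=97.7334 payoff=30.4566 vs cont=29.9291 → 30.4566 [stop]  node(4,2) S=129.5800 payoff=0.0000 vs cont=10.5087 → 10.5087 [wait]  node(4,3) S=171.8039 payoff=0.0000 vs cont=1.6867 → 1.6867 [wait]  node(4,4) S=227.7865 payoff=0.0000 vs cont=0.0000 → 0.0000 [wait]  ⇒ S*(4)=97.7334
t_3: node(3,0) S=84.8781 payoff=43.3119 vs cont=41.4421 → 43.3119 [stop]  node(3,1) S=112.5357 payoff=15.6543 vs cont=19.8476 → 19.8476 [wait]  node(3,2) S=149.2057 payoff=0.0000 vs cont=5.8600 → 5.8600 [wait]  node(3,3) S=197.8247 payoff=0.0000 vs cont=0.8026 → 0.8026 [wait]  ⇒ S*(3)=84.8781
t_2: node(2,0) S=97.7334 payoff=30.4566 vs cont=30.7235 → 30.7235 [wait]  node(2,1) S=129.5800 payoff=0.0000 vs cont=12.4305 → 12.4305 [wait]  node(2,2) S=171.8039 payoff=0.0000 vs cont=3.1975 → 3.1975 [wait]  ⇒ S*(2)=-
t_1: node(1,0) S=112.5357 payoff=15.6543 vs cont=20.9539 → 20.9539 [wait]  node(1,1) S=149.2057 payoff=0.0000 vs cont=7.5444 → 7.5444 [wait]  ⇒ S*(1)=-
t_0: node(0,0) S=129.5800 payoff=0.0000 vs cont=13.8152 → 13.8152 [wait]  ⇒ S*(0)=-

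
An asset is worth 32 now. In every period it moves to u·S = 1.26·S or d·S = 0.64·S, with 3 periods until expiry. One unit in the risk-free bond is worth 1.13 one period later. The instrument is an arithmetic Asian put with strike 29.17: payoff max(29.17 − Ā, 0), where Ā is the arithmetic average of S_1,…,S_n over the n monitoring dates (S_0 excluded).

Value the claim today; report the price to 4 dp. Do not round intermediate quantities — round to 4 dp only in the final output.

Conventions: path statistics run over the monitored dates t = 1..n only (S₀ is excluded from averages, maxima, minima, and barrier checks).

With p* = (R−d)/(u−d) = 0.7903, sum probability × payoff across the paths and divide by R^3.
Enumerate all 2^3 = 8 price paths (U = up ×1.26, D = down ×0.64); each path with k up-moves has probability p*^k·(1−p*)^(3−k).
DDD: Ā=13.9919, payoff=15.1781, prob=0.009218
UDD: Ā=27.5466, payoff=1.6234, prob=0.034746
DUD: Ā=20.9333, payoff=8.2367, prob=0.034746
UUD: Ā=41.2124, payoff=0.0000, prob=0.130967
DDU: Ā=16.7008, payoff=12.4692, prob=0.034746
UDU: Ā=32.8796, payoff=0.0000, prob=0.130967
DUU: Ā=26.2663, payoff=2.9037, prob=0.130967
UUU: Ā=51.7117, payoff=0.0000, prob=0.493643
Price = Σ prob·payoff / R^3 = 1.296067 / 1.442897 = 0.8982

price = 0.8982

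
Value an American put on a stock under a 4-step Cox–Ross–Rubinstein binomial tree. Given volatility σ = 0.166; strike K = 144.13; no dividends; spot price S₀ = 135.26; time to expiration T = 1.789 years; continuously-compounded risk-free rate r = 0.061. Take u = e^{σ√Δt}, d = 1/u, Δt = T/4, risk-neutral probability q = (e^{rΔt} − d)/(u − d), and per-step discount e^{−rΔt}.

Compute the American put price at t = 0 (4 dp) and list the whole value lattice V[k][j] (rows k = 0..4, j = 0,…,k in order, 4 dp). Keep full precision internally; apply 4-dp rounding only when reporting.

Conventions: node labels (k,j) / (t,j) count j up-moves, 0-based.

price = 12.0474
tree:
12.0474
23.0825 5.1440
35.8015 11.0825 1.3669
47.1841 23.0825 3.4820 0.0000
57.3707 35.8015 8.8700 0.0000 0.0000

Δt=0.44725  u=1.11741  d=0.89492  q=0.59659  discount=0.97309
step 4 (expiry): payoffs max(K−S,0) = 57.3707 35.8015 8.8700 0.0000 0.0000
k=3: (k=3,j=0): S=96.9459, K−S=47.1841, hold=43.3051 ⇒ V=47.1841 exercise | (k=3,j=1): S=121.0475, K−S=23.0825, hold=19.2034 ⇒ V=23.0825 exercise | (k=3,j=2): S=151.1412, K−S=0.0000, hold=3.4820 ⇒ V=3.4820 continue | (k=3,j=3): S=188.7163, K−S=0.0000, hold=0.0000 ⇒ V=0.0000 continue
k=2: (k=2,j=0): S=108.3285, K−S=35.8015, hold=31.9225 ⇒ V=35.8015 exercise | (k=2,j=1): S=135.2600, K−S=8.8700, hold=11.0825 ⇒ V=11.0825 continue | (k=2,j=2): S=168.8870, K−S=0.0000, hold=1.3669 ⇒ V=1.3669 continue
k=1: (k=1,j=0): S=121.0475, K−S=23.0825, hold=20.4879 ⇒ V=23.0825 exercise | (k=1,j=1): S=151.1412, K−S=0.0000, hold=5.1440 ⇒ V=5.1440 continue
k=0: (k=0,j=0): S=135.2600, K−S=8.8700, hold=12.0474 ⇒ V=12.0474 continue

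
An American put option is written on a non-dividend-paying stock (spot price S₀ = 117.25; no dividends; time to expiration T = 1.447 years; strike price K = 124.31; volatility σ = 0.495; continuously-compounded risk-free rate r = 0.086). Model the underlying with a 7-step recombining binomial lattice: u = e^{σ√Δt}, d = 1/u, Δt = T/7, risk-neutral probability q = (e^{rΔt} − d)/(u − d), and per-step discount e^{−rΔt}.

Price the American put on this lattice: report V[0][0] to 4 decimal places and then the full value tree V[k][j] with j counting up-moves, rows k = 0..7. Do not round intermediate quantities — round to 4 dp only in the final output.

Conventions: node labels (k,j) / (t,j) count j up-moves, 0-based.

price = 25.6664
tree:
25.6664
36.2748 15.2855
49.5565 23.4316 7.1501
64.6214 34.7708 12.1870 2.0344
76.6504 49.5565 20.2650 4.0093 0.0000
86.2551 64.6214 32.5418 7.9015 0.0000 0.0000
93.9243 76.6504 49.5565 15.5721 0.0000 0.0000 0.0000
100.0479 86.2551 64.6214 30.6892 0.0000 0.0000 0.0000 0.0000

params: Δt=0.20671 u=1.25239 d=0.79847 q=0.48349 e^(-rΔt)=0.98238
t_7 payoffs: 100.0479 86.2551 64.6214 30.6892 0.0000 0.0000 0.0000 0.0000
k=6: node(6,0) S=30.3857 payoff=93.9243 vs cont=91.7339 → 93.9243 [stop]  node(6,1) S=47.6596 payoff=76.6504 vs cont=74.4600 → 76.6504 [stop]  node(6,2) S=74.7535 payoff=49.5565 vs cont=47.3661 → 49.5565 [stop]  node(6,3) S=117.2500 payoff=7.0600 vs cont=15.5721 → 15.5721 [wait]  node(6,4) S=183.9052 payoff=0.0000 vs cont=0.0000 → 0.0000 [wait]  node(6,5) S=288.4530 payoff=0.0000 vs cont=0.0000 → 0.0000 [wait]  node(6,6) S=452.4349 payoff=0.0000 vs cont=0.0000 → 0.0000 [wait]
k=5: node(5,0) S=38.0549 payoff=86.2551 vs cont=84.0648 → 86.2551 [stop]  node(5,1) S=59.6886 payoff=64.6214 vs cont=62.4310 → 64.6214 [stop]  node(5,2) S=93.6208 payoff=30.6892 vs cont=32.5418 → 32.5418 [wait]  node(5,3) S=146.8430 payoff=0.0000 vs cont=7.9015 → 7.9015 [wait]  node(5,4) S=230.3215 payoff=0.0000 vs cont=0.0000 → 0.0000 [wait]  node(5,5) S=361.2564 payoff=0.0000 vs cont=0.0000 → 0.0000 [wait]
k=4: node(4,0) S=47.6596 payoff=76.6504 vs cont=74.4600 → 76.6504 [stop]  node(4,1) S=74.7535 payoff=49.5565 vs cont=48.2460 → 49.5565 [stop]  node(4,2) S=117.2500 payoff=7.0600 vs cont=20.2650 → 20.2650 [wait]  node(4,3) S=183.9052 payoff=0.0000 vs cont=4.0093 → 4.0093 [wait]  node(4,4) S=288.4530 payoff=0.0000 vs cont=0.0000 → 0.0000 [wait]
k=3: node(3,0) S=59.6886 payoff=64.6214 vs cont=62.4310 → 64.6214 [stop]  node(3,1) S=93.6208 payoff=30.6892 vs cont=34.7708 → 34.7708 [wait]  node(3,2) S=146.8430 payoff=0.0000 vs cont=12.1870 → 12.1870 [wait]  node(3,3) S=230.3215 payoff=0.0000 vs cont=2.0344 → 2.0344 [wait]
k=2: node(2,0) S=74.7535 payoff=49.5565 vs cont=49.3047 → 49.5565 [stop]  node(2,1) S=117.2500 payoff=7.0600 vs cont=23.4316 → 23.4316 [wait]  node(2,2) S=183.9052 payoff=0.0000 vs cont=7.1501 → 7.1501 [wait]
k=1: node(1,0) S=93.6208 payoff=30.6892 vs cont=36.2748 → 36.2748 [wait]  node(1,1) S=146.8430 payoff=0.0000 vs cont=15.2855 → 15.2855 [wait]
k=0: node(0,0) S=117.2500 payoff=7.0600 vs cont=25.6664 → 25.6664 [wait]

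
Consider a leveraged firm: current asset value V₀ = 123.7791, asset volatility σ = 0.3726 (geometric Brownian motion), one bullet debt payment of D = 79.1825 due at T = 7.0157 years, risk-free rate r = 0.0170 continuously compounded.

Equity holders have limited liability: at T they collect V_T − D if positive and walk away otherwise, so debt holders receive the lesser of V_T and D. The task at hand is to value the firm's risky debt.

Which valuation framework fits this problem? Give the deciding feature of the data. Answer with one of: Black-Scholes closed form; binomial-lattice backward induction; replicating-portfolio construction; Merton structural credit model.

framework: Merton structural credit model

Key observation: a levered firm with one bullet debt due at 7.0157 years is the canonical structural-credit setup: equity is a call on the firm's assets struck at the face value.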